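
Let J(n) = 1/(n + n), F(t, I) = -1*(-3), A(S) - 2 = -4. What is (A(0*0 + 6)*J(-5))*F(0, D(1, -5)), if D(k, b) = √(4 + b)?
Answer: ⅗ ≈ 0.60000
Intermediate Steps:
A(S) = -2 (A(S) = 2 - 4 = -2)
F(t, I) = 3
J(n) = 1/(2*n)
(A(0*0 + 6)*J(-5))*F(0, D(1, -5)) = -1/(-5)*3 = -(-1)/5*3 = -2*(-⅒)*3 = (⅕)*3 = ⅗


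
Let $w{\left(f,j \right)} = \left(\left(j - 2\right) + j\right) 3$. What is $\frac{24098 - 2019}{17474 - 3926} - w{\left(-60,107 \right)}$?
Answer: $- \frac{8594449}{13548} \approx -634.37$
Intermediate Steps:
$w{\left(f,j \right)} = -6 + 6 j$ ($w{\left(f,j \right)} = \left(\left(-2 + j\right) + j\right) 3 = \left(-2 + 2 j\right) 3 = -6 + 6 j$)
$\frac{24098 - 2019}{17474 - 3926} - w{\left(-60,107 \right)} = \frac{24098 - 2019}{17474 - 3926} - \left(-6 + 6 \cdot 107\right) = \frac{22079}{13548} - \left(-6 + 642\right) = 22079 \cdot \frac{1}{13548} - 636 = \frac{22079}{13548} - 636 = - \frac{8594449}{13548}$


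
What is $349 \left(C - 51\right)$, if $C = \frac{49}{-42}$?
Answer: $- \frac{109237}{6} \approx -18206.0$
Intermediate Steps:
$C = - \frac{7}{6}$ ($C = 49 \left(- \frac{1}{42}\right) = - \frac{7}{6} \approx -1.1667$)
$349 \left(C - 51\right) = 349 \left(- \frac{7}{6} - 51\right) = 349 \left(- \frac{313}{6}\right) = - \frac{109237}{6}$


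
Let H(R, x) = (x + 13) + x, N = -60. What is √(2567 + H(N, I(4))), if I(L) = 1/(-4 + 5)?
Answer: √2582 ≈ 50.813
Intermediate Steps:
I(L) = 1 (I(L) = 1/1 = 1)
H(R, x) = 13 + 2*x (H(R, x) = (13 + x) + x = 13 + 2*x)
√(2567 + H(N, I(4))) = √(2567 + (13 + 2*1)) = √(2567 + (13 + 2)) = √(2567 + 15) = √2582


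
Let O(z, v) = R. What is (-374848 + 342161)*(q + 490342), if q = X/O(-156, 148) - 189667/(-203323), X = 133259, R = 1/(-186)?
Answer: 161470552487875403/203323 ≈ 7.9416e+11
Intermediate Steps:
R = -1/186 ≈ -0.0053763
O(z, v) = -1/186
q = -5039599066535/203323 (q = 133259/(-1/186) - 189667/(-203323) = 133259*(-186) - 189667*(-1/203323) = -24786174 + 189667/203323 = -5039599066535/203323 ≈ -2.4786e+7)
(-374848 + 342161)*(q + 490342) = (-374848 + 342161)*(-5039599066535/203323 + 490342) = -32687*(-4939901260069/203323) = 161470552487875403/203323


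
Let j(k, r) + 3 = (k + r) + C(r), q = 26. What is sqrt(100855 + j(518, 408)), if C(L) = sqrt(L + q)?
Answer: sqrt(101778 + sqrt(434)) ≈ 319.06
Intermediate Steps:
C(L) = sqrt(26 + L) (C(L) = sqrt(L + 26) = sqrt(26 + L))
j(k, r) = -3 + k + r + sqrt(26 + r) (j(k, r) = -3 + ((k + r) + sqrt(26 + r)) = -3 + (k + r + sqrt(26 + r)) = -3 + k + r + sqrt(26 + r))
sqrt(100855 + j(518, 408)) = sqrt(100855 + (-3 + 518 + 408 + sqrt(26 + 408))) = sqrt(100855 + (-3 + 518 + 408 + sqrt(434))) = sqrt(100855 + (923 + sqrt(434))) = sqrt(101778 + sqrt(434))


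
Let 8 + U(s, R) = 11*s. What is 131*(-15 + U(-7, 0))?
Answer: -13100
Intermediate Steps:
U(s, R) = -8 + 11*s
131*(-15 + U(-7, 0)) = 131*(-15 + (-8 + 11*(-7))) = 131*(-15 + (-8 - 77)) = 131*(-15 - 85) = 131*(-100) = -13100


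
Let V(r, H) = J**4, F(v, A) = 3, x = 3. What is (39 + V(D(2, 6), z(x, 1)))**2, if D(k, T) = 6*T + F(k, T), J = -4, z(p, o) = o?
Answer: 87025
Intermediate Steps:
D(k, T) = 3 + 6*T (D(k, T) = 6*T + 3 = 3 + 6*T)
V(r, H) = 256 (V(r, H) = (-4)**4 = 256)
(39 + V(D(2, 6), z(x, 1)))**2 = (39 + 256)**2 = 295**2 = 87025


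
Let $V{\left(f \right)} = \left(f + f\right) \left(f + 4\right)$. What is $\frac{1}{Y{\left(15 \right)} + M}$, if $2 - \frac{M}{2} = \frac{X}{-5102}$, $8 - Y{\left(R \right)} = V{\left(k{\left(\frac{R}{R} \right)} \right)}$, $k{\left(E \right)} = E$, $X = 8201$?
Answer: $\frac{2551}{13303} \approx 0.19176$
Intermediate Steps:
$V{\left(f \right)} = 2 f \left(4 + f\right)$
$Y{\left(R \right)} = -2$ ($Y{\left(R \right)} = 8 - 2 \frac{R}{R} \left(4 + \frac{R}{R}\right) = 8 - 2 \cdot 1 \left(4 + 1\right) = 8 - 2 \cdot 1 \cdot 5 = 8 - 10 = -2$)
$M = \frac{18405}{2551}$ ($M = 4 - 2 \frac{8201}{-5102} = 4 - 2 \cdot 8201 \left(- \frac{1}{5102}\right) = 4 - - \frac{8201}{2551} = 4 + \frac{8201}{2551} = \frac{18405}{2551} \approx 7.2148$)
$\frac{1}{Y{\left(15 \right)} + M} = \frac{1}{-2 + \frac{18405}{2551}} = \frac{1}{\frac{13303}{2551}} = \frac{2551}{13303}$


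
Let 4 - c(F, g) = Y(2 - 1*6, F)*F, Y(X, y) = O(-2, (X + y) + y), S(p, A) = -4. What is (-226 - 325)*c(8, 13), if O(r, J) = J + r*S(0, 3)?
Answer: 85956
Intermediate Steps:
O(r, J) = J - 4*r (O(r, J) = J + r*(-4) = J - 4*r)
Y(X, y) = 8 + X + 2*y (Y(X, y) = ((X + y) + y) - 4*(-2) = (X + 2*y) + 8 = 8 + X + 2*y)
c(F, g) = 4 - F*(4 + 2*F) (c(F, g) = 4 - (8 + (2 - 1*6) + 2*F)*F = 4 - (8 + (2 - 6) + 2*F)*F = 4 - (8 - 4 + 2*F)*F = 4 - (4 + 2*F)*F = 4 - F*(4 + 2*F))
(-226 - 325)*c(8, 13) = (-226 - 325)*(4 - 2*8*(2 + 8)) = -551*(4 - 2*8*10) = -551*(4 - 160) = -551*(-156) = 85956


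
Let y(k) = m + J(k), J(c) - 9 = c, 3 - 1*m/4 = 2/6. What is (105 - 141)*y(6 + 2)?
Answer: -996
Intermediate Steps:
m = 32/3 (m = 12 - 8/6 = 12 - 4*1/3 = 12 - 4/3 = 32/3 ≈ 10.667)
J(c) = 9 + c
y(k) = 59/3 + k (y(k) = 32/3 + (9 + k) = 59/3 + k)
(105 - 141)*y(6 + 2) = (105 - 141)*(59/3 + (6 + 2)) = -36*(59/3 + 8) = -36*83/3 = -996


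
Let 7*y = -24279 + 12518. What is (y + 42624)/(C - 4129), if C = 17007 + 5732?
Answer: 286607/130270 ≈ 2.2001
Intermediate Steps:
C = 22739
y = -11761/7 (y = (-24279 + 12518)/7 = (⅐)*(-11761) = -11761/7 ≈ -1680.1)
(y + 42624)/(C - 4129) = (-11761/7 + 42624)/(22739 - 4129) = (286607/7)/18610 = (286607/7)*(1/18610) = 286607/130270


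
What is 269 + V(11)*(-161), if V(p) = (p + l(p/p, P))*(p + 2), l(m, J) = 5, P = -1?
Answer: -33219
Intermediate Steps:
V(p) = (2 + p)*(5 + p) (V(p) = (p + 5)*(p + 2) = (5 + p)*(2 + p) = (2 + p)*(5 + p))
269 + V(11)*(-161) = 269 + (10 + 11² + 7*11)*(-161) = 269 + (10 + 121 + 77)*(-161) = 269 + 208*(-161) = 269 - 33488 = -33219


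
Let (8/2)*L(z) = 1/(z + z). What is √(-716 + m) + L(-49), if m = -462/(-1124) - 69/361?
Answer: -1/392 + 7*I*√1665571862/10678 ≈ -0.002551 + 26.754*I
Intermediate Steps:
L(z) = 1/(8*z) (L(z) = 1/(4*(z + z)) = 1/(4*((2*z))) = (1/(2*z))/4 = 1/(8*z))
m = 44613/202882 (m = -462*(-1/1124) - 69*1/361 = 231/562 - 69/361 = 44613/202882 ≈ 0.21990)
√(-716 + m) + L(-49) = √(-716 + 44613/202882) + (⅛)/(-49) = √(-145218899/202882) + (⅛)*(-1/49) = 7*I*√1665571862/10678 - 1/392 = -1/392 + 7*I*√1665571862/10678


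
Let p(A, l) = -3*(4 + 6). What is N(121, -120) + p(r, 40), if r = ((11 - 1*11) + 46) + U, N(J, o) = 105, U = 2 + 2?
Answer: 75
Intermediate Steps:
U = 4
r = 50 (r = ((11 - 1*11) + 46) + 4 = ((11 - 11) + 46) + 4 = (0 + 46) + 4 = 46 + 4 = 50)
p(A, l) = -30 (p(A, l) = -3*10 = -30)
N(121, -120) + p(r, 40) = 105 - 30 = 75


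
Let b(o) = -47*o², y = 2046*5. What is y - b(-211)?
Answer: 2102717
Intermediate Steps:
y = 10230
y - b(-211) = 10230 - (-47)*(-211)² = 10230 - (-47)*44521 = 10230 - 1*(-2092487) = 10230 + 2092487 = 2102717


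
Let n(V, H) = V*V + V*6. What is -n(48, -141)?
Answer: -2592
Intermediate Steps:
n(V, H) = V² + 6*V
-n(48, -141) = -48*(6 + 48) = -48*54 = -1*2592 = -2592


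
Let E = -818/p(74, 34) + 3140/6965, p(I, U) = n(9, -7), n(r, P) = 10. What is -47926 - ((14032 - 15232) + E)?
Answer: -324879993/6965 ≈ -46645.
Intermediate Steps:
p(I, U) = 10
E = -566597/6965 (E = -818/10 + 3140/6965 = -818*⅒ + 3140*(1/6965) = -409/5 + 628/1393 = -566597/6965 ≈ -81.349)
-47926 - ((14032 - 15232) + E) = -47926 - ((14032 - 15232) - 566597/6965) = -47926 - (-1200 - 566597/6965) = -47926 - 1*(-8924597/6965) = -47926 + 8924597/6965 = -324879993/6965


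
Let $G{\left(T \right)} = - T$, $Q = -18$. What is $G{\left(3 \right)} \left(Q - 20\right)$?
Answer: $114$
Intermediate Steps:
$G{\left(3 \right)} \left(Q - 20\right) = \left(-1\right) 3 \left(-18 - 20\right) = \left(-3\right) \left(-38\right) = 114$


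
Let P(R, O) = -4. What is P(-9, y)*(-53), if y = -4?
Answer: 212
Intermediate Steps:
P(-9, y)*(-53) = -4*(-53) = 212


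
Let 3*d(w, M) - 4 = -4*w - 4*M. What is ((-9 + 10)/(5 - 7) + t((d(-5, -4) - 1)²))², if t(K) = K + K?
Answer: 29888089/324 ≈ 92247.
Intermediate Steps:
d(w, M) = 4/3 - 4*M/3 - 4*w/3 (d(w, M) = 4/3 + (-4*w - 4*M)/3 = 4/3 + (-4*M - 4*w)/3 = 4/3 + (-4*M/3 - 4*w/3) = 4/3 - 4*M/3 - 4*w/3)
t(K) = 2*K
((-9 + 10)/(5 - 7) + t((d(-5, -4) - 1)²))² = ((-9 + 10)/(5 - 7) + 2*((4/3 - 4/3*(-4) - 4/3*(-5)) - 1)²)² = (1/(-2) + 2*((4/3 + 16/3 + 20/3) - 1)²)² = (1*(-½) + 2*(40/3 - 1)²)² = (-½ + 2*(37/3)²)² = (-½ + 2*(1369/9))² = (-½ + 2738/9)² = (5467/18)² = 29888089/324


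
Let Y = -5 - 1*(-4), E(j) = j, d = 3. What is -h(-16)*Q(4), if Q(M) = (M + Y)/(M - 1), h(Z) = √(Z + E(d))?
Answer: -I*√13 ≈ -3.6056*I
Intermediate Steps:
h(Z) = √(3 + Z) (h(Z) = √(Z + 3) = √(3 + Z))
Y = -1 (Y = -5 + 4 = -1)
Q(M) = 1 (Q(M) = (M - 1)/(M - 1) = (-1 + M)/(-1 + M) = 1)
-h(-16)*Q(4) = -√(3 - 16) = -√(-13) = -I*√13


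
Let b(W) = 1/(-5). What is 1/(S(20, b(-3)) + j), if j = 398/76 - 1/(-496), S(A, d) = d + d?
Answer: 47120/228007 ≈ 0.20666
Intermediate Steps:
b(W) = -⅕
S(A, d) = 2*d
j = 49371/9424 (j = 398*(1/76) - 1*(-1/496) = 199/38 + 1/496 = 49371/9424 ≈ 5.2389)
1/(S(20, b(-3)) + j) = 1/(2*(-⅕) + 49371/9424) = 1/(-⅖ + 49371/9424) = 1/(228007/47120) = 47120/228007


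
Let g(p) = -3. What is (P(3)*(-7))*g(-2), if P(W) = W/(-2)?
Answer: -63/2 ≈ -31.500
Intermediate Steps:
P(W) = -W/2 (P(W) = W*(-½) = -W/2)
(P(3)*(-7))*g(-2) = (-½*3*(-7))*(-3) = -3/2*(-7)*(-3) = (21/2)*(-3) = -63/2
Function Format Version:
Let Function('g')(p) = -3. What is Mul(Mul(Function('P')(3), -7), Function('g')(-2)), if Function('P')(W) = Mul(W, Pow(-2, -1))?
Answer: Rational(-63, 2) ≈ -31.500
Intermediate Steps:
Function('P')(W) = Mul(Rational(-1, 2), W) (Function('P')(W) = Mul(W, Rational(-1, 2)) = Mul(Rational(-1, 2), W))
Mul(Mul(Function('P')(3), -7), Function('g')(-2)) = Mul(Mul(Mul(Rational(-1, 2), 3), -7), -3) = Mul(Mul(Rational(-3, 2), -7), -3) = Mul(Rational(21, 2), -3) = Rational(-63, 2)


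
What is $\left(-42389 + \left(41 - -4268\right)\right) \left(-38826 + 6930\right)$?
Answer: $1214599680$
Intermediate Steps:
$\left(-42389 + \left(41 - -4268\right)\right) \left(-38826 + 6930\right) = \left(-42389 + \left(41 + 4268\right)\right) \left(-31896\right) = \left(-42389 + 4309\right) \left(-31896\right) = \left(-38080\right) \left(-31896\right) = 1214599680$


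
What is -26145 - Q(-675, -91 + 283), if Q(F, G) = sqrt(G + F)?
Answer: -26145 - I*sqrt(483) ≈ -26145.0 - 21.977*I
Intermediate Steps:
Q(F, G) = sqrt(F + G)
-26145 - Q(-675, -91 + 283) = -26145 - sqrt(-675 + (-91 + 283)) = -26145 - sqrt(-675 + 192) = -26145 - sqrt(-483) = -26145 - I*sqrt(483)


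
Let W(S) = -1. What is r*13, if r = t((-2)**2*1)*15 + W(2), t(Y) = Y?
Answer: 767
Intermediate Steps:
r = 59 (r = ((-2)**2*1)*15 - 1 = (4*1)*15 - 1 = 4*15 - 1 = 60 - 1 = 59)
r*13 = 59*13 = 767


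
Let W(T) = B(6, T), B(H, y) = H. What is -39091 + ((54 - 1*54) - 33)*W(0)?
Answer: -39289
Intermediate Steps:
W(T) = 6
-39091 + ((54 - 1*54) - 33)*W(0) = -39091 + ((54 - 1*54) - 33)*6 = -39091 + ((54 - 54) - 33)*6 = -39091 + (0 - 33)*6 = -39091 - 33*6 = -39091 - 198 = -39289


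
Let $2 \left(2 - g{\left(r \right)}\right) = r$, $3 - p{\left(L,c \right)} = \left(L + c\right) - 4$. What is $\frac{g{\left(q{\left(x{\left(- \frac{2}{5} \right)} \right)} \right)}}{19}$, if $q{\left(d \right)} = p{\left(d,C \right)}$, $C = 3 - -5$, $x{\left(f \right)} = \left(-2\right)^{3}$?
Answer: $- \frac{3}{38} \approx -0.078947$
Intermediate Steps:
$x{\left(f \right)} = -8$
$C = 8$ ($C = 3 + 5 = 8$)
$p{\left(L,c \right)} = 7 - L - c$ ($p{\left(L,c \right)} = 3 - \left(\left(L + c\right) - 4\right) = 3 - \left(-4 + L + c\right) = 7 - L - c$)
$q{\left(d \right)} = -1 - d$ ($q{\left(d \right)} = 7 - d - 8 = -1 - d$)
$g{\left(r \right)} = 2 - \frac{r}{2}$
$\frac{g{\left(q{\left(x{\left(- \frac{2}{5} \right)} \right)} \right)}}{19} = \frac{2 - \frac{-1 - -8}{2}}{19} = \left(2 - \frac{-1 + 8}{2}\right) \frac{1}{19} = \left(2 - \frac{7}{2}\right) \frac{1}{19} = \left(- \frac{3}{2}\right) \frac{1}{19} = - \frac{3}{38}$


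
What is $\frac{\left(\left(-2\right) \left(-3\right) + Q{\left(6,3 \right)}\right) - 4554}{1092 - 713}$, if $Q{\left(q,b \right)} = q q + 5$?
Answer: $- \frac{4507}{379} \approx -11.892$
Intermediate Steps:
$Q{\left(q,b \right)} = 5 + q^{2}$ ($Q{\left(q,b \right)} = q^{2} + 5 = 5 + q^{2}$)
$\frac{\left(\left(-2\right) \left(-3\right) + Q{\left(6,3 \right)}\right) - 4554}{1092 - 713} = \frac{\left(\left(-2\right) \left(-3\right) + \left(5 + 6^{2}\right)\right) - 4554}{1092 - 713} = \frac{\left(6 + \left(5 + 36\right)\right) - 4554}{379} = \left(\left(6 + 41\right) - 4554\right) \frac{1}{379} = \left(47 - 4554\right) \frac{1}{379} = \left(-4507\right) \frac{1}{379} = - \frac{4507}{379}$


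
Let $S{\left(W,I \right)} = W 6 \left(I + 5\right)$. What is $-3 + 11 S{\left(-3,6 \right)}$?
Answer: $-2181$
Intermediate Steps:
$S{\left(W,I \right)} = 6 W \left(5 + I\right)$
$-3 + 11 S{\left(-3,6 \right)} = -3 + 11 \cdot 6 \left(-3\right) \left(5 + 6\right) = -3 + 11 \cdot 6 \left(-3\right) 11 = -3 + 11 \left(-198\right) = -3 - 2178 = -2181$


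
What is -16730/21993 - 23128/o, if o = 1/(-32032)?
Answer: 16293208242598/21993 ≈ 7.4084e+8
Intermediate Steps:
o = -1/32032 ≈ -3.1219e-5
-16730/21993 - 23128/o = -16730/21993 - 23128/(-1/32032) = -16730*1/21993 - 23128*(-32032) = -16730/21993 + 740836096 = 16293208242598/21993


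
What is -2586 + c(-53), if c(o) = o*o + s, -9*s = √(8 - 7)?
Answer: 2006/9 ≈ 222.89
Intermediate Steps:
s = -⅑ (s = -√(8 - 7)/9 = -√1/9 = -⅑*1 = -⅑ ≈ -0.11111)
c(o) = -⅑ + o² (c(o) = o*o - ⅑ = o² - ⅑ = -⅑ + o²)
-2586 + c(-53) = -2586 + (-⅑ + (-53)²) = -2586 + (-⅑ + 2809) = -2586 + 25280/9 = 2006/9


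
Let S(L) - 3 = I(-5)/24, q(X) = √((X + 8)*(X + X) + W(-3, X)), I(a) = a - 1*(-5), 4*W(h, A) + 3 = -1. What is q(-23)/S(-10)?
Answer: √689/3 ≈ 8.7496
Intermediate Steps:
W(h, A) = -1 (W(h, A) = -¾ + (¼)*(-1) = -¾ - ¼ = -1)
I(a) = 5 + a (I(a) = a + 5 = 5 + a)
q(X) = √(-1 + 2*X*(8 + X)) (q(X) = √((X + 8)*(X + X) - 1) = √((8 + X)*(2*X) - 1) = √(2*X*(8 + X) - 1) = √(-1 + 2*X*(8 + X)))
S(L) = 3 (S(L) = 3 + (5 - 5)/24 = 3 + 0*(1/24) = 3 + 0 = 3)
q(-23)/S(-10) = √(-1 + 2*(-23)² + 16*(-23))/3 = √(-1 + 2*529 - 368)*(⅓) = √(-1 + 1058 - 368)*(⅓) = √689*(⅓) = √689/3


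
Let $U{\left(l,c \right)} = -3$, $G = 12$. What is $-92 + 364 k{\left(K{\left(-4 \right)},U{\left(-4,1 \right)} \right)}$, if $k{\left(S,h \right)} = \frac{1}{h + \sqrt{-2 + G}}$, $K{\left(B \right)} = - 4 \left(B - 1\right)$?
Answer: $1000 + 364 \sqrt{10} \approx 2151.1$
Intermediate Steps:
$K{\left(B \right)} = 4 - 4 B$ ($K{\left(B \right)} = - 4 \left(-1 + B\right) = 4 - 4 B$)
$k{\left(S,h \right)} = \frac{1}{h + \sqrt{10}}$ ($k{\left(S,h \right)} = \frac{1}{h + \sqrt{-2 + 12}} = \frac{1}{h + \sqrt{10}}$)
$-92 + 364 k{\left(K{\left(-4 \right)},U{\left(-4,1 \right)} \right)} = -92 + \frac{364}{-3 + \sqrt{10}}$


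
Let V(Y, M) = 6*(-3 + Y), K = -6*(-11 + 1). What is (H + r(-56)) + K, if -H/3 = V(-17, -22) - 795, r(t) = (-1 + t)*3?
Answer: 2634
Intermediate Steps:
r(t) = -3 + 3*t
K = 60 (K = -6*(-10) = 60)
V(Y, M) = -18 + 6*Y
H = 2745 (H = -3*((-18 + 6*(-17)) - 795) = -3*((-18 - 102) - 795) = -3*(-120 - 795) = -3*(-915) = 2745)
(H + r(-56)) + K = (2745 + (-3 + 3*(-56))) + 60 = (2745 + (-3 - 168)) + 60 = (2745 - 171) + 60 = 2574 + 60 = 2634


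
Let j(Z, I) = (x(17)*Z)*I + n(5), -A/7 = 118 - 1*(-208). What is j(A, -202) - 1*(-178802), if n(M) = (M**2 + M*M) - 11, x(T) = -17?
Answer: -7657547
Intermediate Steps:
n(M) = -11 + 2*M**2 (n(M) = (M**2 + M**2) - 11 = 2*M**2 - 11 = -11 + 2*M**2)
A = -2282 (A = -7*(118 - 1*(-208)) = -7*(118 + 208) = -7*326 = -2282)
j(Z, I) = 39 - 17*I*Z (j(Z, I) = (-17*Z)*I + (-11 + 2*5**2) = -17*I*Z + (-11 + 2*25) = -17*I*Z + (-11 + 50) = -17*I*Z + 39 = 39 - 17*I*Z)
j(A, -202) - 1*(-178802) = (39 - 17*(-202)*(-2282)) - 1*(-178802) = (39 - 7836388) + 178802 = -7836349 + 178802 = -7657547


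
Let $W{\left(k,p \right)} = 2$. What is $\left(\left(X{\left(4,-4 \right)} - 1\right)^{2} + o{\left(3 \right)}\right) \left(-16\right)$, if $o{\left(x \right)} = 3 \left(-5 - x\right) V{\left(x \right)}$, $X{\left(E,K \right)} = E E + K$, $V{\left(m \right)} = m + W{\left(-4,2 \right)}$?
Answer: $-16$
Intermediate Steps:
$V{\left(m \right)} = 2 + m$ ($V{\left(m \right)} = m + 2 = 2 + m$)
$X{\left(E,K \right)} = K + E^{2}$ ($X{\left(E,K \right)} = E^{2} + K = K + E^{2}$)
$o{\left(x \right)} = \left(-15 - 3 x\right) \left(2 + x\right)$ ($o{\left(x \right)} = 3 \left(-5 - x\right) \left(2 + x\right) = \left(-15 - 3 x\right) \left(2 + x\right)$)
$\left(\left(X{\left(4,-4 \right)} - 1\right)^{2} + o{\left(3 \right)}\right) \left(-16\right) = \left(\left(\left(-4 + 4^{2}\right) - 1\right)^{2} - 3 \left(2 + 3\right) \left(5 + 3\right)\right) \left(-16\right) = \left(\left(\left(-4 + 16\right) - 1\right)^{2} - 15 \cdot 8\right) \left(-16\right) = \left(\left(12 - 1\right)^{2} - 120\right) \left(-16\right) = \left(11^{2} - 120\right) \left(-16\right) = \left(121 - 120\right) \left(-16\right) = 1 \left(-16\right) = -16$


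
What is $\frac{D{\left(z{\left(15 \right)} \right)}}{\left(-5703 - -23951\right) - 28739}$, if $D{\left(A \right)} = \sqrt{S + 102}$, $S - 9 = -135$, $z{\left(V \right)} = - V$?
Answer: $- \frac{2 i \sqrt{6}}{10491} \approx - 0.00046697 i$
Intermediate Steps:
$S = -126$ ($S = 9 - 135 = -126$)
$D{\left(A \right)} = 2 i \sqrt{6}$ ($D{\left(A \right)} = \sqrt{-126 + 102} = \sqrt{-24} = 2 i \sqrt{6}$)
$\frac{D{\left(z{\left(15 \right)} \right)}}{\left(-5703 - -23951\right) - 28739} = \frac{2 i \sqrt{6}}{\left(-5703 - -23951\right) - 28739} = \frac{2 i \sqrt{6}}{\left(-5703 + 23951\right) - 28739} = \frac{2 i \sqrt{6}}{18248 - 28739} = \frac{2 i \sqrt{6}}{-10491} = 2 i \sqrt{6} \left(- \frac{1}{10491}\right) = - \frac{2 i \sqrt{6}}{10491}$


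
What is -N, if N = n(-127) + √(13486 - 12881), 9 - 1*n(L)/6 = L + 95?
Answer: -246 - 11*√5 ≈ -270.60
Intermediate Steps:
n(L) = -516 - 6*L (n(L) = 54 - 6*(L + 95) = 54 - 6*(95 + L) = 54 + (-570 - 6*L) = -516 - 6*L)
N = 246 + 11*√5 (N = (-516 - 6*(-127)) + √(13486 - 12881) = (-516 + 762) + √605 = 246 + 11*√5 ≈ 270.60)
-N = -(246 + 11*√5) = -246 - 11*√5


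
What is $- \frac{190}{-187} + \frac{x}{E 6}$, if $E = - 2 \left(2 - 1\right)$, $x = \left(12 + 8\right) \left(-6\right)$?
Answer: $\frac{2060}{187} \approx 11.016$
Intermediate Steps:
$x = -120$ ($x = 20 \left(-6\right) = -120$)
$E = -2$ ($E = \left(-2\right) 1 = -2$)
$- \frac{190}{-187} + \frac{x}{E 6} = - \frac{190}{-187} - \frac{120}{\left(-2\right) 6} = \left(-190\right) \left(- \frac{1}{187}\right) - \frac{120}{-12} = \frac{190}{187} - -10 = \frac{190}{187} + 10 = \frac{2060}{187}$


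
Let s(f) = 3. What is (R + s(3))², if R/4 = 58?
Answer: 55225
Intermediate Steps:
R = 232 (R = 4*58 = 232)
(R + s(3))² = (232 + 3)² = 235² = 55225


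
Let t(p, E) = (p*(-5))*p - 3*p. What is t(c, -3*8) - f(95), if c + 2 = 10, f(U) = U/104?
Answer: -35871/104 ≈ -344.91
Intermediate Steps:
f(U) = U/104 (f(U) = U*(1/104) = U/104)
c = 8 (c = -2 + 10 = 8)
t(p, E) = -5*p² - 3*p (t(p, E) = (-5*p)*p - 3*p = -5*p² - 3*p)
t(c, -3*8) - f(95) = -1*8*(3 + 5*8) - 95/104 = -1*8*(3 + 40) - 1*95/104 = -1*8*43 - 95/104 = -344 - 95/104 = -35871/104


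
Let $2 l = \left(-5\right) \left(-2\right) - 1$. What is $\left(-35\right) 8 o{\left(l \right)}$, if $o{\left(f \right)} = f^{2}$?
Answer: $-5670$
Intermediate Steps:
$l = \frac{9}{2}$ ($l = \frac{\left(-5\right) \left(-2\right) - 1}{2} = \frac{10 - 1}{2} = \frac{1}{2} \cdot 9 = \frac{9}{2} \approx 4.5$)
$\left(-35\right) 8 o{\left(l \right)} = \left(-35\right) 8 \left(\frac{9}{2}\right)^{2} = \left(-280\right) \frac{81}{4} = -5670$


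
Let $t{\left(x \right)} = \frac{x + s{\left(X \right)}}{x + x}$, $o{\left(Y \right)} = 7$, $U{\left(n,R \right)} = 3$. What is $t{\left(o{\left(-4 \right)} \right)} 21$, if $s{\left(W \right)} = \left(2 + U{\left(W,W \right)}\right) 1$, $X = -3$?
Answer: $18$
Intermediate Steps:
$s{\left(W \right)} = 5$ ($s{\left(W \right)} = \left(2 + 3\right) 1 = 5 \cdot 1 = 5$)
$t{\left(x \right)} = \frac{5 + x}{2 x}$ ($t{\left(x \right)} = \frac{x + 5}{x + x} = \frac{5 + x}{2 x}$)
$t{\left(o{\left(-4 \right)} \right)} 21 = \frac{5 + 7}{2 \cdot 7} \cdot 21 = \frac{1}{2} \cdot \frac{1}{7} \cdot 12 \cdot 21 = \frac{6}{7} \cdot 21 = 18$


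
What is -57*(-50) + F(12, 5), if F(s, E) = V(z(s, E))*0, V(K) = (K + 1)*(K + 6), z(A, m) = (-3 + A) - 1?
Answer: 2850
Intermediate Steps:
z(A, m) = -4 + A
V(K) = (1 + K)*(6 + K)
F(s, E) = 0 (F(s, E) = (6 + (-4 + s)² + 7*(-4 + s))*0 = (6 + (-4 + s)² + (-28 + 7*s))*0 = (-22 + (-4 + s)² + 7*s)*0 = 0)
-57*(-50) + F(12, 5) = -57*(-50) + 0 = 2850 + 0 = 2850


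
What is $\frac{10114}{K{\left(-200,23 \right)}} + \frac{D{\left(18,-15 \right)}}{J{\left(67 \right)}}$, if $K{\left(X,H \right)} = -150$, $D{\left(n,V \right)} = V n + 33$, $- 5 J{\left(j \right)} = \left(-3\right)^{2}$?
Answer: $\frac{1606}{25} \approx 64.24$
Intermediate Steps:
$J{\left(j \right)} = - \frac{9}{5}$ ($J{\left(j \right)} = - \frac{\left(-3\right)^{2}}{5} = \left(- \frac{1}{5}\right) 9 = - \frac{9}{5}$)
$D{\left(n,V \right)} = 33 + V n$
$\frac{10114}{K{\left(-200,23 \right)}} + \frac{D{\left(18,-15 \right)}}{J{\left(67 \right)}} = \frac{10114}{-150} + \frac{33 - 270}{- \frac{9}{5}} = 10114 \left(- \frac{1}{150}\right) + \left(33 - 270\right) \left(- \frac{5}{9}\right) = - \frac{5057}{75} - - \frac{395}{3} = - \frac{5057}{75} + \frac{395}{3} = \frac{1606}{25}$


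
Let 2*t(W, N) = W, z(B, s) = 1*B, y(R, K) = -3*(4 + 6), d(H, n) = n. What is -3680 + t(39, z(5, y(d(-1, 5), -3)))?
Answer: -7321/2 ≈ -3660.5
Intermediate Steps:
y(R, K) = -30 (y(R, K) = -3*10 = -30)
z(B, s) = B
t(W, N) = W/2
-3680 + t(39, z(5, y(d(-1, 5), -3))) = -3680 + (½)*39 = -3680 + 39/2 = -7321/2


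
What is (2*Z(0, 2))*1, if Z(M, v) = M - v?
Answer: -4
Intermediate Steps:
(2*Z(0, 2))*1 = (2*(0 - 1*2))*1 = (2*(0 - 2))*1 = (2*(-2))*1 = -4*1 = -4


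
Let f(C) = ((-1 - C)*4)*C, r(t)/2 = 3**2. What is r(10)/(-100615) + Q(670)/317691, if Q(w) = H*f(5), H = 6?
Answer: -8684582/3551608885 ≈ -0.0024453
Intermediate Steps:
r(t) = 18 (r(t) = 2*3**2 = 2*9 = 18)
f(C) = C*(-4 - 4*C) (f(C) = (-4 - 4*C)*C = C*(-4 - 4*C))
Q(w) = -720 (Q(w) = 6*(-4*5*(1 + 5)) = 6*(-4*5*6) = 6*(-120) = -720)
r(10)/(-100615) + Q(670)/317691 = 18/(-100615) - 720/317691 = 18*(-1/100615) - 720*1/317691 = -18/100615 - 80/35299 = -8684582/3551608885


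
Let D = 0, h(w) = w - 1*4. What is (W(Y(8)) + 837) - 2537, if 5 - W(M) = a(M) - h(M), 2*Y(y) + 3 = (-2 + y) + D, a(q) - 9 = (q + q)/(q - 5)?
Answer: -23879/14 ≈ -1705.6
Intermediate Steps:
a(q) = 9 + 2*q/(-5 + q) (a(q) = 9 + (q + q)/(q - 5) = 9 + (2*q)/(-5 + q) = 9 + 2*q/(-5 + q))
h(w) = -4 + w (h(w) = w - 4 = -4 + w)
Y(y) = -5/2 + y/2 (Y(y) = -3/2 + ((-2 + y) + 0)/2 = -3/2 + (-2 + y)/2 = -3/2 + (-1 + y/2) = -5/2 + y/2)
W(M) = 1 + M - (-45 + 11*M)/(-5 + M) (W(M) = 5 - ((-45 + 11*M)/(-5 + M) - (-4 + M)) = 5 - ((-45 + 11*M)/(-5 + M) + (4 - M)) = 5 - (4 - M + (-45 + 11*M)/(-5 + M)) = 5 + (-4 + M - (-45 + 11*M)/(-5 + M)) = 1 + M - (-45 + 11*M)/(-5 + M))
(W(Y(8)) + 837) - 2537 = ((40 + (-5/2 + (½)*8)² - 15*(-5/2 + (½)*8))/(-5 + (-5/2 + (½)*8)) + 837) - 2537 = ((40 + (-5/2 + 4)² - 15*(-5/2 + 4))/(-5 + (-5/2 + 4)) + 837) - 2537 = ((40 + (3/2)² - 15*3/2)/(-5 + 3/2) + 837) - 2537 = ((40 + 9/4 - 45/2)/(-7/2) + 837) - 2537 = (-2/7*79/4 + 837) - 2537 = (-79/14 + 837) - 2537 = 11639/14 - 2537 = -23879/14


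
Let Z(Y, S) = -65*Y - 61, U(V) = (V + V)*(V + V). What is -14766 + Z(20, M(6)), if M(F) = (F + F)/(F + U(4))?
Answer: -16127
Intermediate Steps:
U(V) = 4*V**2 (U(V) = (2*V)*(2*V) = 4*V**2)
M(F) = 2*F/(64 + F) (M(F) = (F + F)/(F + 4*4**2) = (2*F)/(F + 4*16) = (2*F)/(F + 64) = (2*F)/(64 + F) = 2*F/(64 + F))
Z(Y, S) = -61 - 65*Y
-14766 + Z(20, M(6)) = -14766 + (-61 - 65*20) = -14766 + (-61 - 1300) = -14766 - 1361 = -16127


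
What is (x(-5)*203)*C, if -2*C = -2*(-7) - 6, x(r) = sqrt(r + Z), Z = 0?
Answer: -812*I*sqrt(5) ≈ -1815.7*I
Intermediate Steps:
x(r) = sqrt(r) (x(r) = sqrt(r + 0) = sqrt(r))
C = -4 (C = -(-2*(-7) - 6)/2 = -(14 - 6)/2 = -1/2*8 = -4)
(x(-5)*203)*C = (sqrt(-5)*203)*(-4) = ((I*sqrt(5))*203)*(-4) = (203*I*sqrt(5))*(-4) = -812*I*sqrt(5)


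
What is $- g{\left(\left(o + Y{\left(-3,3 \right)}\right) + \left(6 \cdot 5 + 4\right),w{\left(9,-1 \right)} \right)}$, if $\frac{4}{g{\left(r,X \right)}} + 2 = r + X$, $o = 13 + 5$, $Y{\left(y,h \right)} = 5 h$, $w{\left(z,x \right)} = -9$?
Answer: $- \frac{1}{14} \approx -0.071429$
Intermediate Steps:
$o = 18$
$g{\left(r,X \right)} = \frac{4}{-2 + X + r}$ ($g{\left(r,X \right)} = \frac{4}{-2 + \left(r + X\right)} = \frac{4}{-2 + \left(X + r\right)} = \frac{4}{-2 + X + r}$)
$- g{\left(\left(o + Y{\left(-3,3 \right)}\right) + \left(6 \cdot 5 + 4\right),w{\left(9,-1 \right)} \right)} = - \frac{4}{-2 - 9 + \left(\left(18 + 5 \cdot 3\right) + \left(6 \cdot 5 + 4\right)\right)} = - \frac{4}{-2 - 9 + \left(\left(18 + 15\right) + \left(30 + 4\right)\right)} = - \frac{4}{-2 - 9 + \left(33 + 34\right)} = - \frac{4}{-2 - 9 + 67} = - \frac{4}{56} = \left(-1\right) \frac{1}{14} = - \frac{1}{14}$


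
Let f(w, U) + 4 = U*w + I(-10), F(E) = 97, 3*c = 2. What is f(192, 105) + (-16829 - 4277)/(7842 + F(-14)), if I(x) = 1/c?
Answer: 320018573/15878 ≈ 20155.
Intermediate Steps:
c = ⅔ (c = (⅓)*2 = ⅔ ≈ 0.66667)
I(x) = 3/2 (I(x) = 1/(⅔) = 3/2)
f(w, U) = -5/2 + U*w (f(w, U) = -4 + (U*w + 3/2) = -4 + (3/2 + U*w) = -5/2 + U*w)
f(192, 105) + (-16829 - 4277)/(7842 + F(-14)) = (-5/2 + 105*192) + (-16829 - 4277)/(7842 + 97) = (-5/2 + 20160) - 21106/7939 = 40315/2 - 21106*1/7939 = 40315/2 - 21106/7939 = 320018573/15878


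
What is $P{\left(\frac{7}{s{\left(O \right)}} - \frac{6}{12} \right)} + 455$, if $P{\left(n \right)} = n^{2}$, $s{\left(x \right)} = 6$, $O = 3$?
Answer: $\frac{4099}{9} \approx 455.44$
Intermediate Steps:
$P{\left(\frac{7}{s{\left(O \right)}} - \frac{6}{12} \right)} + 455 = \left(\frac{7}{6} - \frac{6}{12}\right)^{2} + 455 = \left(7 \cdot \frac{1}{6} - \frac{1}{2}\right)^{2} + 455 = \left(\frac{7}{6} - \frac{1}{2}\right)^{2} + 455 = \left(\frac{2}{3}\right)^{2} + 455 = \frac{4}{9} + 455 = \frac{4099}{9}$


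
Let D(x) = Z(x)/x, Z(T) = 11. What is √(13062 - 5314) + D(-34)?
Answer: -11/34 + 2*√1937 ≈ 87.699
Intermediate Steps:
D(x) = 11/x
√(13062 - 5314) + D(-34) = √(13062 - 5314) + 11/(-34) = √7748 + 11*(-1/34) = 2*√1937 - 11/34 = -11/34 + 2*√1937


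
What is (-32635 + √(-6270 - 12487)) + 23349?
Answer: -9286 + I*√18757 ≈ -9286.0 + 136.96*I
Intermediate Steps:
(-32635 + √(-6270 - 12487)) + 23349 = (-32635 + √(-18757)) + 23349 = (-32635 + I*√18757) + 23349 = -9286 + I*√18757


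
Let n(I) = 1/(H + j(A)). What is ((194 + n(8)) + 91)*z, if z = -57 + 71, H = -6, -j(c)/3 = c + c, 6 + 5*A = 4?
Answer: 35875/9 ≈ 3986.1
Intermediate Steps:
A = -2/5 (A = -6/5 + (1/5)*4 = -6/5 + 4/5 = -2/5 ≈ -0.40000)
j(c) = -6*c (j(c) = -3*(c + c) = -6*c)
n(I) = -5/18 (n(I) = 1/(-6 - 6*(-2/5)) = 1/(-6 + 12/5) = 1/(-18/5) = -5/18)
z = 14
((194 + n(8)) + 91)*z = ((194 - 5/18) + 91)*14 = (3487/18 + 91)*14 = (5125/18)*14 = 35875/9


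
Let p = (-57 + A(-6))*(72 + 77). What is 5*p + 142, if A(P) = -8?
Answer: -48283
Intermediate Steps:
p = -9685 (p = (-57 - 8)*(72 + 77) = -65*149 = -9685)
5*p + 142 = 5*(-9685) + 142 = -48425 + 142 = -48283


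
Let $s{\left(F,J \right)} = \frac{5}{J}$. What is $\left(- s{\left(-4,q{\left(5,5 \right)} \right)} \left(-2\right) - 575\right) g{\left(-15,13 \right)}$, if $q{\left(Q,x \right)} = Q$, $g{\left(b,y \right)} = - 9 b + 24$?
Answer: $-91107$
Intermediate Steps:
$g{\left(b,y \right)} = 24 - 9 b$
$\left(- s{\left(-4,q{\left(5,5 \right)} \right)} \left(-2\right) - 575\right) g{\left(-15,13 \right)} = \left(- \frac{5}{5} \left(-2\right) - 575\right) \left(24 - -135\right) = \left(- \frac{5}{5} \left(-2\right) - 575\right) \left(24 + 135\right) = \left(\left(-1\right) 1 \left(-2\right) - 575\right) 159 = \left(\left(-1\right) \left(-2\right) - 575\right) 159 = \left(2 - 575\right) 159 = \left(-573\right) 159 = -91107$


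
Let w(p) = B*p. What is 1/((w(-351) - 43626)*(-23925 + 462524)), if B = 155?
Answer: -1/42996298569 ≈ -2.3258e-11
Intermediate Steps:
w(p) = 155*p
1/((w(-351) - 43626)*(-23925 + 462524)) = 1/((155*(-351) - 43626)*(-23925 + 462524)) = 1/((-54405 - 43626)*438599) = 1/(-98031*438599) = 1/(-42996298569) = -1/42996298569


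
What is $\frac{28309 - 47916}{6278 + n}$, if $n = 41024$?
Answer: $- \frac{19607}{47302} \approx -0.41451$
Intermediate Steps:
$\frac{28309 - 47916}{6278 + n} = \frac{28309 - 47916}{6278 + 41024} = - \frac{19607}{47302}$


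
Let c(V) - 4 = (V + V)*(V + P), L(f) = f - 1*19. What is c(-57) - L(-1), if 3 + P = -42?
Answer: 11652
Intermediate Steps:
P = -45 (P = -3 - 42 = -45)
L(f) = -19 + f (L(f) = f - 19 = -19 + f)
c(V) = 4 + 2*V*(-45 + V) (c(V) = 4 + (V + V)*(V - 45) = 4 + (2*V)*(-45 + V) = 4 + 2*V*(-45 + V))
c(-57) - L(-1) = (4 - 90*(-57) + 2*(-57)²) - (-19 - 1) = (4 + 5130 + 2*3249) - 1*(-20) = (4 + 5130 + 6498) + 20 = 11632 + 20 = 11652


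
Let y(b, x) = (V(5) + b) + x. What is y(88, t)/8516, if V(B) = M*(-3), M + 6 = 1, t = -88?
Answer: 15/8516 ≈ 0.0017614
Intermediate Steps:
M = -5 (M = -6 + 1 = -5)
V(B) = 15 (V(B) = -5*(-3) = 15)
y(b, x) = 15 + b + x (y(b, x) = (15 + b) + x = 15 + b + x)
y(88, t)/8516 = (15 + 88 - 88)/8516 = 15*(1/8516) = 15/8516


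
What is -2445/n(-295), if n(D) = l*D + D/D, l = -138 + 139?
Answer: 815/98 ≈ 8.3163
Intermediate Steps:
l = 1
n(D) = 1 + D (n(D) = 1*D + D/D = D + 1 = 1 + D)
-2445/n(-295) = -2445/(1 - 295) = -2445/(-294) = -2445*(-1/294) = 815/98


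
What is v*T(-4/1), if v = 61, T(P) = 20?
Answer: 1220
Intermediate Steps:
v*T(-4/1) = 61*20 = 1220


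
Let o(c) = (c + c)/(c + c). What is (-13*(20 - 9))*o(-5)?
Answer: -143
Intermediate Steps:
o(c) = 1 (o(c) = (2*c)/((2*c)) = (2*c)*(1/(2*c)) = 1)
(-13*(20 - 9))*o(-5) = -13*(20 - 9)*1 = -13*11*1 = -143*1 = -143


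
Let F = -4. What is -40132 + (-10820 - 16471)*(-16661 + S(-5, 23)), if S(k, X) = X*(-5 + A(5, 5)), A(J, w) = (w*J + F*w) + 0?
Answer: 454655219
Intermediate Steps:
A(J, w) = -4*w + J*w (A(J, w) = (w*J - 4*w) + 0 = (J*w - 4*w) + 0 = (-4*w + J*w) + 0 = -4*w + J*w)
S(k, X) = 0 (S(k, X) = X*(-5 + 5*(-4 + 5)) = X*(-5 + 5*1) = X*(-5 + 5) = X*0 = 0)
-40132 + (-10820 - 16471)*(-16661 + S(-5, 23)) = -40132 + (-10820 - 16471)*(-16661 + 0) = -40132 - 27291*(-16661) = -40132 + 454695351 = 454655219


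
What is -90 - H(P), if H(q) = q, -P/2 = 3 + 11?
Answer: -62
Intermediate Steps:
P = -28 (P = -2*(3 + 11) = -2*14 = -28)
-90 - H(P) = -90 - 1*(-28) = -90 + 28 = -62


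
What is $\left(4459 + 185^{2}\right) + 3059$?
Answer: $41743$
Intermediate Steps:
$\left(4459 + 185^{2}\right) + 3059 = \left(4459 + 34225\right) + 3059 = 38684 + 3059 = 41743$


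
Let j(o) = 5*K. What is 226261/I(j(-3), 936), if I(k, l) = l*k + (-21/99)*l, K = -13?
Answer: -2488871/671424 ≈ -3.7069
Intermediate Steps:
j(o) = -65 (j(o) = 5*(-13) = -65)
I(k, l) = -7*l/33 + k*l (I(k, l) = k*l + (-21*1/99)*l = k*l - 7*l/33 = -7*l/33 + k*l)
226261/I(j(-3), 936) = 226261/(((1/33)*936*(-7 + 33*(-65)))) = 226261/(((1/33)*936*(-7 - 2145))) = 226261/(((1/33)*936*(-2152))) = 226261/(-671424/11) = 226261*(-11/671424) = -2488871/671424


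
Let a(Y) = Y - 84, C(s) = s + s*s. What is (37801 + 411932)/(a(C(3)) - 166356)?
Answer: -149911/55476 ≈ -2.7023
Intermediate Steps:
C(s) = s + s**2
a(Y) = -84 + Y
(37801 + 411932)/(a(C(3)) - 166356) = (37801 + 411932)/((-84 + 3*(1 + 3)) - 166356) = 449733/((-84 + 3*4) - 166356) = 449733/((-84 + 12) - 166356) = 449733/(-72 - 166356) = 449733/(-166428) = 449733*(-1/166428) = -149911/55476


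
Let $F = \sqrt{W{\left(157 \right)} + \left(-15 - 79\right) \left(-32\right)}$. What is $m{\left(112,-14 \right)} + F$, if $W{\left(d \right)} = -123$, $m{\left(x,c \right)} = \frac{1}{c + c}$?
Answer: $- \frac{1}{28} + \sqrt{2885} \approx 53.677$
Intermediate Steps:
$m{\left(x,c \right)} = \frac{1}{2 c}$
$F = \sqrt{2885}$ ($F = \sqrt{-123 + \left(-15 - 79\right) \left(-32\right)} = \sqrt{-123 - -3008} = \sqrt{-123 + 3008} = \sqrt{2885} \approx 53.712$)
$m{\left(112,-14 \right)} + F = \frac{1}{2 \left(-14\right)} + \sqrt{2885} = \frac{1}{2} \left(- \frac{1}{14}\right) + \sqrt{2885} = - \frac{1}{28} + \sqrt{2885}$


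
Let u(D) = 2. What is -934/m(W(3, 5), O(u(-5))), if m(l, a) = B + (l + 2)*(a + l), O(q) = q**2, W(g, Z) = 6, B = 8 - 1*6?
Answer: -467/41 ≈ -11.390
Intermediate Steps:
B = 2 (B = 8 - 6 = 2)
m(l, a) = 2 + (2 + l)*(a + l) (m(l, a) = 2 + (l + 2)*(a + l) = 2 + (2 + l)*(a + l))
-934/m(W(3, 5), O(u(-5))) = -934/(2 + 6**2 + 2*2**2 + 2*6 + 2**2*6) = -934/(2 + 36 + 2*4 + 12 + 4*6) = -934/(2 + 36 + 8 + 12 + 24) = -934/82 = -934*1/82 = -467/41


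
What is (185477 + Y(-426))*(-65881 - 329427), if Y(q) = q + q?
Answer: -72983739500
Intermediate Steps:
Y(q) = 2*q
(185477 + Y(-426))*(-65881 - 329427) = (185477 + 2*(-426))*(-65881 - 329427) = (185477 - 852)*(-395308) = 184625*(-395308) = -72983739500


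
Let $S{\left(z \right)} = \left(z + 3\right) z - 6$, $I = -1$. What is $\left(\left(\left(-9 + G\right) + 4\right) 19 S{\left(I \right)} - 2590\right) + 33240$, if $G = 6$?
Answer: $30498$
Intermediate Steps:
$S{\left(z \right)} = -6 + z \left(3 + z\right)$ ($S{\left(z \right)} = \left(3 + z\right) z - 6 = z \left(3 + z\right) - 6 = -6 + z \left(3 + z\right)$)
$\left(\left(\left(-9 + G\right) + 4\right) 19 S{\left(I \right)} - 2590\right) + 33240 = \left(\left(\left(-9 + 6\right) + 4\right) 19 \left(-6 + \left(-1\right)^{2} + 3 \left(-1\right)\right) - 2590\right) + 33240 = \left(\left(-3 + 4\right) 19 \left(-6 + 1 - 3\right) - 2590\right) + 33240 = \left(1 \cdot 19 \left(-8\right) - 2590\right) + 33240 = \left(19 \left(-8\right) - 2590\right) + 33240 = \left(-152 - 2590\right) + 33240 = -2742 + 33240 = 30498$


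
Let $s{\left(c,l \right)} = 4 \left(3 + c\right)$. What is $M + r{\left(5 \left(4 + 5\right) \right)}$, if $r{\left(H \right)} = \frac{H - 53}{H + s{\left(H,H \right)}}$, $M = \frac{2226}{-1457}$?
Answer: $- \frac{539218}{345309} \approx -1.5616$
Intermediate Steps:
$M = - \frac{2226}{1457}$ ($M = 2226 \left(- \frac{1}{1457}\right) = - \frac{2226}{1457} \approx -1.5278$)
$s{\left(c,l \right)} = 12 + 4 c$
$r{\left(H \right)} = \frac{-53 + H}{12 + 5 H}$ ($r{\left(H \right)} = \frac{H - 53}{H + \left(12 + 4 H\right)} = \frac{-53 + H}{12 + 5 H}$)
$M + r{\left(5 \left(4 + 5\right) \right)} = - \frac{2226}{1457} + \frac{-53 + 5 \left(4 + 5\right)}{12 + 5 \cdot 5 \left(4 + 5\right)} = - \frac{2226}{1457} + \frac{-53 + 5 \cdot 9}{12 + 5 \cdot 5 \cdot 9} = - \frac{2226}{1457} + \frac{-53 + 45}{12 + 5 \cdot 45} = - \frac{2226}{1457} + \frac{1}{12 + 225} \left(-8\right) = - \frac{2226}{1457} + \frac{1}{237} \left(-8\right) = - \frac{2226}{1457} - \frac{8}{237} = - \frac{539218}{345309}$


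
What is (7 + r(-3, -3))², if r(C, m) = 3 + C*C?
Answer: 361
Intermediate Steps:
r(C, m) = 3 + C²
(7 + r(-3, -3))² = (7 + (3 + (-3)²))² = (7 + (3 + 9))² = (7 + 12)² = 19² = 361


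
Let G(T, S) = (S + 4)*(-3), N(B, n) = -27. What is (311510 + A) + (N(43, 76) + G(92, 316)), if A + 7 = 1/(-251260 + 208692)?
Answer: 13218045087/42568 ≈ 3.1052e+5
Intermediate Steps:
G(T, S) = -12 - 3*S (G(T, S) = (4 + S)*(-3) = -12 - 3*S)
A = -297977/42568 (A = -7 + 1/(-251260 + 208692) = -7 + 1/(-42568) = -7 - 1/42568 = -297977/42568 ≈ -7.0000)
(311510 + A) + (N(43, 76) + G(92, 316)) = (311510 - 297977/42568) + (-27 + (-12 - 3*316)) = 13260059703/42568 + (-27 + (-12 - 948)) = 13260059703/42568 + (-27 - 960) = 13260059703/42568 - 987 = 13218045087/42568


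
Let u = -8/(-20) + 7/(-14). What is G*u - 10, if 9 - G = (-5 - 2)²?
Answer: -6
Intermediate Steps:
G = -40 (G = 9 - (-5 - 2)² = 9 - 1*(-7)² = 9 - 1*49 = 9 - 49 = -40)
u = -⅒ (u = -8*(-1/20) + 7*(-1/14) = ⅖ - ½ = -⅒ ≈ -0.10000)
G*u - 10 = -40*(-⅒) - 10 = 4 - 10 = -6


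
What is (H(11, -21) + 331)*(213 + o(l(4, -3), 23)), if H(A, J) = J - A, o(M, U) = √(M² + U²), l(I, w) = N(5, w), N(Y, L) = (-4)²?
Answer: 63687 + 299*√785 ≈ 72064.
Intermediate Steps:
N(Y, L) = 16
l(I, w) = 16
(H(11, -21) + 331)*(213 + o(l(4, -3), 23)) = ((-21 - 1*11) + 331)*(213 + √(16² + 23²)) = ((-21 - 11) + 331)*(213 + √(256 + 529)) = (-32 + 331)*(213 + √785) = 299*(213 + √785) = 63687 + 299*√785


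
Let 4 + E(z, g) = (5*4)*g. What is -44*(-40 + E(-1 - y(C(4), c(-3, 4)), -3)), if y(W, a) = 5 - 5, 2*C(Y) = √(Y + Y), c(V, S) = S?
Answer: 4576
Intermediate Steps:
C(Y) = √2*√Y/2 (C(Y) = √(Y + Y)/2 = √(2*Y)/2 = (√2*√Y)/2 = √2*√Y/2)
y(W, a) = 0
E(z, g) = -4 + 20*g (E(z, g) = -4 + (5*4)*g = -4 + 20*g)
-44*(-40 + E(-1 - y(C(4), c(-3, 4)), -3)) = -44*(-40 + (-4 + 20*(-3))) = -44*(-40 + (-4 - 60)) = -44*(-40 - 64) = -44*(-104) = 4576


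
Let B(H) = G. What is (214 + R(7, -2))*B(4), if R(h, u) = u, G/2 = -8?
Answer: -3392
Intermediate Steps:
G = -16 (G = 2*(-8) = -16)
B(H) = -16
(214 + R(7, -2))*B(4) = (214 - 2)*(-16) = 212*(-16) = -3392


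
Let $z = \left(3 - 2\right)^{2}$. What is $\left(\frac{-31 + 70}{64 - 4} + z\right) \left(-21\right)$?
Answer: $- \frac{693}{20} \approx -34.65$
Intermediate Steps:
$z = 1$ ($z = 1^{2} = 1$)
$\left(\frac{-31 + 70}{64 - 4} + z\right) \left(-21\right) = \left(\frac{-31 + 70}{64 - 4} + 1\right) \left(-21\right) = \left(\frac{39}{60} + 1\right) \left(-21\right) = \left(39 \cdot \frac{1}{60} + 1\right) \left(-21\right) = \left(\frac{13}{20} + 1\right) \left(-21\right) = \frac{33}{20} \left(-21\right) = - \frac{693}{20}$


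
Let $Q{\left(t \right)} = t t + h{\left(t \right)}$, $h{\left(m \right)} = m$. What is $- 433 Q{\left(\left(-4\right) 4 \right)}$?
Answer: $-103920$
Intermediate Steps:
$Q{\left(t \right)} = t + t^{2}$ ($Q{\left(t \right)} = t t + t = t^{2} + t = t + t^{2}$)
$- 433 Q{\left(\left(-4\right) 4 \right)} = - 433 \left(-4\right) 4 \left(1 - 16\right) = - 433 \left(- 16 \left(1 - 16\right)\right) = - 433 \left(\left(-16\right) \left(-15\right)\right) = \left(-433\right) 240 = -103920$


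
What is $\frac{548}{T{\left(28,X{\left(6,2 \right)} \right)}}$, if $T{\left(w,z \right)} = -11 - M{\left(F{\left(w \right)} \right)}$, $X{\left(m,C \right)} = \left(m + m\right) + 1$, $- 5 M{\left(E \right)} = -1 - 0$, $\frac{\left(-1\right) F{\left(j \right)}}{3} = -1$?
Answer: $- \frac{685}{14} \approx -48.929$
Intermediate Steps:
$F{\left(j \right)} = 3$ ($F{\left(j \right)} = \left(-3\right) \left(-1\right) = 3$)
$M{\left(E \right)} = \frac{1}{5}$ ($M{\left(E \right)} = - \frac{-1 - 0}{5} = - \frac{-1 + \left(-1 + 1\right)}{5} = - \frac{-1 + 0}{5} = \left(- \frac{1}{5}\right) \left(-1\right) = \frac{1}{5}$)
$X{\left(m,C \right)} = 1 + 2 m$ ($X{\left(m,C \right)} = 2 m + 1 = 1 + 2 m$)
$T{\left(w,z \right)} = - \frac{56}{5}$ ($T{\left(w,z \right)} = -11 - \frac{1}{5} = - \frac{56}{5}$)
$\frac{548}{T{\left(28,X{\left(6,2 \right)} \right)}} = \frac{548}{- \frac{56}{5}} = 548 \left(- \frac{5}{56}\right) = - \frac{685}{14}$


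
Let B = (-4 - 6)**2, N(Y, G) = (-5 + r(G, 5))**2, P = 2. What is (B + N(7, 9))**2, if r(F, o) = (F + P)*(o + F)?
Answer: 497334601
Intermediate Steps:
r(F, o) = (2 + F)*(F + o) (r(F, o) = (F + 2)*(o + F) = (2 + F)*(F + o))
N(Y, G) = (5 + G**2 + 7*G)**2 (N(Y, G) = (-5 + (G**2 + 2*G + 2*5 + G*5))**2 = (-5 + (G**2 + 2*G + 10 + 5*G))**2 = (-5 + (10 + G**2 + 7*G))**2 = (5 + G**2 + 7*G)**2)
B = 100 (B = (-10)**2 = 100)
(B + N(7, 9))**2 = (100 + (5 + 9**2 + 7*9)**2)**2 = (100 + (5 + 81 + 63)**2)**2 = (100 + 149**2)**2 = (100 + 22201)**2 = 22301**2 = 497334601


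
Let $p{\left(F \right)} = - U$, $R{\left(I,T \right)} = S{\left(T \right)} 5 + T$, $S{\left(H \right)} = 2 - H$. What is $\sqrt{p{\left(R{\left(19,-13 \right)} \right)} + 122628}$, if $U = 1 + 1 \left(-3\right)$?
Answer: $\sqrt{122630} \approx 350.19$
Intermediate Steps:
$R{\left(I,T \right)} = 10 - 4 T$ ($R{\left(I,T \right)} = \left(2 - T\right) 5 + T = \left(10 - 5 T\right) + T = 10 - 4 T$)
$U = -2$ ($U = 1 - 3 = -2$)
$p{\left(F \right)} = 2$ ($p{\left(F \right)} = \left(-1\right) \left(-2\right) = 2$)
$\sqrt{p{\left(R{\left(19,-13 \right)} \right)} + 122628} = \sqrt{2 + 122628} = \sqrt{122630}$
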